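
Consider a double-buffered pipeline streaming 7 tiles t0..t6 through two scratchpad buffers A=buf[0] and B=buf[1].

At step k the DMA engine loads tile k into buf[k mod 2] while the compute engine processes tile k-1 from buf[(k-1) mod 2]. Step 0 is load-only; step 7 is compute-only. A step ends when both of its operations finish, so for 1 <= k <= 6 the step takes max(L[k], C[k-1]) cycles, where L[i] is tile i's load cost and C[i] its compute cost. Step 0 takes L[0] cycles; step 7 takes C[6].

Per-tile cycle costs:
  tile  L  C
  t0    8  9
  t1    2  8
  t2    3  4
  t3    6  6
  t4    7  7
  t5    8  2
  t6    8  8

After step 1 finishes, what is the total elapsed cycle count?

[0] DMA t0→A (8c) ∥ CU idle ⇒ 8c, clock 8
[1] DMA t1→B (2c) ∥ CU A:t0 (9c) ⇒ 9c, clock 17
[2] DMA t2→A (3c) ∥ CU B:t1 (8c) ⇒ 8c, clock 25
[3] DMA t3→B (6c) ∥ CU A:t2 (4c) ⇒ 6c, clock 31
[4] DMA t4→A (7c) ∥ CU B:t3 (6c) ⇒ 7c, clock 38
[5] DMA t5→B (8c) ∥ CU A:t4 (7c) ⇒ 8c, clock 46
[6] DMA t6→A (8c) ∥ CU B:t5 (2c) ⇒ 8c, clock 54
[7] DMA idle ∥ CU A:t6 (8c) ⇒ 8c, clock 62

end_cycle[1] = 17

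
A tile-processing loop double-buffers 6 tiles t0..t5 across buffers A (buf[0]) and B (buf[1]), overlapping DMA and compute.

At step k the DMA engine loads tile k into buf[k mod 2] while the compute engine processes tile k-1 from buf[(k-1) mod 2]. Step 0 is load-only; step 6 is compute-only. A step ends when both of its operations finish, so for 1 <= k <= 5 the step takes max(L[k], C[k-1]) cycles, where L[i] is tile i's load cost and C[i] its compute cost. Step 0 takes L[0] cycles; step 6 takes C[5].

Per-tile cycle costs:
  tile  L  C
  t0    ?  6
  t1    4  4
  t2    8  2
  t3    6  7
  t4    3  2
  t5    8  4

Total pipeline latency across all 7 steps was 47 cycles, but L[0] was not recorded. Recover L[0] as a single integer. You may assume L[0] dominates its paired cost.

L[0] = 8

step 0: dur = L[0]=? = L[0]  (unknown; binding)
step 1: dur = max(L[1]=4, C[0]=6) = 6
step 2: dur = max(L[2]=8, C[1]=4) = 8
step 3: dur = max(L[3]=6, C[2]=2) = 6
step 4: dur = max(L[4]=3, C[3]=7) = 7
step 5: dur = max(L[5]=8, C[4]=2) = 8
step 6: dur = C[5]=4 = 4
sum of known step durations = 39
dur[0] = total - known = 47 - 39 = 8
L[0] is the binding max in step 0, so L[0] = dur[0] = 8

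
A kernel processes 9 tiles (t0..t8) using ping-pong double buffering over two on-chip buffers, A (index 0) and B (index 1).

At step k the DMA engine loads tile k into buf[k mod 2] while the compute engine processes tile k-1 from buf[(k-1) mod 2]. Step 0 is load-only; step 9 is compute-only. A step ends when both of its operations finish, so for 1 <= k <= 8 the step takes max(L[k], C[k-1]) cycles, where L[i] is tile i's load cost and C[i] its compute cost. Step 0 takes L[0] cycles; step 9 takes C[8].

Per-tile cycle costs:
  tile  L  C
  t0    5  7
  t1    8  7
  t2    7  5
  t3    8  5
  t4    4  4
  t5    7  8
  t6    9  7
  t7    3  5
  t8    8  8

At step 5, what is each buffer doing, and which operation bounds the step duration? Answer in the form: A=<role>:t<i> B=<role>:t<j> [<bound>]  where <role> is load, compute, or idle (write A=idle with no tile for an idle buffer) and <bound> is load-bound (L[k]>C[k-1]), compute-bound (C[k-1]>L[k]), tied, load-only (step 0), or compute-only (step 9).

step 0: L[0]=5 → dur=5, Σ=5 | A=load:t0 B=idle [load-only]
step 1: L[1]=8 C[0]=7 → dur=8, Σ=13 | A=compute:t0 B=load:t1 [load-bound]
step 2: L[2]=7 C[1]=7 → dur=7, Σ=20 | A=load:t2 B=compute:t1 [tied]
step 3: L[3]=8 C[2]=5 → dur=8, Σ=28 | A=compute:t2 B=load:t3 [load-bound]
step 4: L[4]=4 C[3]=5 → dur=5, Σ=33 | A=load:t4 B=compute:t3 [compute-bound]
step 5: L[5]=7 C[4]=4 → dur=7, Σ=40 | A=compute:t4 B=load:t5 [load-bound]
step 6: L[6]=9 C[5]=8 → dur=9, Σ=49 | A=load:t6 B=compute:t5 [load-bound]
step 7: L[7]=3 C[6]=7 → dur=7, Σ=56 | A=compute:t6 B=load:t7 [compute-bound]
step 8: L[8]=8 C[7]=5 → dur=8, Σ=64 | A=load:t8 B=compute:t7 [load-bound]
step 9: C[8]=8 → dur=8, Σ=72 | A=compute:t8 B=idle [compute-only]

step 5: A=compute:t4 B=load:t5 [load-bound]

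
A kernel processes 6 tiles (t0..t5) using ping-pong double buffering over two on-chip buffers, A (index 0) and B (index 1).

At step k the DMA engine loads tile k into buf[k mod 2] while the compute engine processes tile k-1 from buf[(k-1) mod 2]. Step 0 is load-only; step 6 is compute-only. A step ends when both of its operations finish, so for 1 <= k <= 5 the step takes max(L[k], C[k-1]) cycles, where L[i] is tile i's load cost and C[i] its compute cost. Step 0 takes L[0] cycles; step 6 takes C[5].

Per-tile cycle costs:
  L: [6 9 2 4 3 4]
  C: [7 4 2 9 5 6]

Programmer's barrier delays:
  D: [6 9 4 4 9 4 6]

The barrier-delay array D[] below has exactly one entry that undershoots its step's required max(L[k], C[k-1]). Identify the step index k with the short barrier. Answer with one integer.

k=0 barrier L[0]=6→6c, D[0]=6 ok
k=1 barrier max(L[1]=9,C[0]=7)→9c, D[1]=9 ok
k=2 barrier max(L[2]=2,C[1]=4)→4c, D[2]=4 ok
k=3 barrier max(L[3]=4,C[2]=2)→4c, D[3]=4 ok
k=4 barrier max(L[4]=3,C[3]=9)→9c, D[4]=9 ok
k=5 barrier max(L[5]=4,C[4]=5)→5c, D[5]=4 SHORT
k=6 barrier C[5]=6→6c, D[6]=6 ok

hazard at step 5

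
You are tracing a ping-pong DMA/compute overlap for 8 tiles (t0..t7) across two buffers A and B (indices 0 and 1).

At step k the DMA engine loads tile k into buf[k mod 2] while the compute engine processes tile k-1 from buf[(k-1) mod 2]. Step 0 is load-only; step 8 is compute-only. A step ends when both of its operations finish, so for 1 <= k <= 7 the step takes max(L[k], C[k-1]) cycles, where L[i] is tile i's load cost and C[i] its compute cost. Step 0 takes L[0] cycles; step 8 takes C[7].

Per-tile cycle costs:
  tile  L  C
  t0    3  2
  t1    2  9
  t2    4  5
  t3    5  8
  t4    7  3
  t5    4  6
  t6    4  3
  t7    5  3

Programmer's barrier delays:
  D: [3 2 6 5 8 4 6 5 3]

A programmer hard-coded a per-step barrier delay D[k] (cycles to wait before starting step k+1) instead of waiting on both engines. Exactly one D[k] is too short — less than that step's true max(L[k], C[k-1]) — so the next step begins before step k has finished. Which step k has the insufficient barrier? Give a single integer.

k=0 barrier L[0]=3→3c, D[0]=3 ok
k=1 barrier max(L[1]=2,C[0]=2)→2c, D[1]=2 ok
k=2 barrier max(L[2]=4,C[1]=9)→9c, D[2]=6 SHORT
k=3 barrier max(L[3]=5,C[2]=5)→5c, D[3]=5 ok
k=4 barrier max(L[4]=7,C[3]=8)→8c, D[4]=8 ok
k=5 barrier max(L[5]=4,C[4]=3)→4c, D[5]=4 ok
k=6 barrier max(L[6]=4,C[5]=6)→6c, D[6]=6 ok
k=7 barrier max(L[7]=5,C[6]=3)→5c, D[7]=5 ok
k=8 barrier C[7]=3→3c, D[8]=3 ok

hazard at step 2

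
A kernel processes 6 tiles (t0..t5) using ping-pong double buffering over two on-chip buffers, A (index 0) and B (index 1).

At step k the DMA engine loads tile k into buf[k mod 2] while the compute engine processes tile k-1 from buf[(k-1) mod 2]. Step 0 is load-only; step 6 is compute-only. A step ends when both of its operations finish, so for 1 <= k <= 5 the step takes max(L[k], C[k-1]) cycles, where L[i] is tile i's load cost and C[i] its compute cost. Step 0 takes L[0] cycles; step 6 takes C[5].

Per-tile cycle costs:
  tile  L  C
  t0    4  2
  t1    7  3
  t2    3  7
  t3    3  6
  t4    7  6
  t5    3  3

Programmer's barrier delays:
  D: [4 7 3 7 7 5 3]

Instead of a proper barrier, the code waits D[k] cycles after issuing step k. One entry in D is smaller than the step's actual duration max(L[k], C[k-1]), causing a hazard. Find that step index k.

step 0: need L[0]=4 = 4; D[0]=4 ok
step 1: need max(L[1]=7,C[0]=2) = 7; D[1]=7 ok
step 2: need max(L[2]=3,C[1]=3) = 3; D[2]=3 ok
step 3: need max(L[3]=3,C[2]=7) = 7; D[3]=7 ok
step 4: need max(L[4]=7,C[3]=6) = 7; D[4]=7 ok
step 5: need max(L[5]=3,C[4]=6) = 6; D[5]=5 SHORT
step 6: need C[5]=3 = 3; D[6]=3 ok

hazard at step 5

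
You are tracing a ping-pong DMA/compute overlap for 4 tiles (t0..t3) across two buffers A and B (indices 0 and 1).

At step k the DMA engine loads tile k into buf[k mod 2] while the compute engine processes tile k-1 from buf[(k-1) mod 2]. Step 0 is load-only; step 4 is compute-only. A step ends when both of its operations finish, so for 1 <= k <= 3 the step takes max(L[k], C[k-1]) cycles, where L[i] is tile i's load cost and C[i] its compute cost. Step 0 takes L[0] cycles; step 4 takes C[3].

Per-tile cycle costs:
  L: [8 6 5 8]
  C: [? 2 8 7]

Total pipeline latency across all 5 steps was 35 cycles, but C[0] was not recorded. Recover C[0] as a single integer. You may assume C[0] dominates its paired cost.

C[0] = 7

step 0 → dur = L[0]=8 = 8
step 1 → dur = max(L[1]=6, C[0]=?) = C[0]  (unknown; binding)
step 2 → dur = max(L[2]=5, C[1]=2) = 5
step 3 → dur = max(L[3]=8, C[2]=8) = 8
step 4 → dur = C[3]=7 = 7
sum of known step durations = 28
dur[1] = total - known = 35 - 28 = 7
C[0] is the binding max in step 1, so C[0] = dur[1] = 7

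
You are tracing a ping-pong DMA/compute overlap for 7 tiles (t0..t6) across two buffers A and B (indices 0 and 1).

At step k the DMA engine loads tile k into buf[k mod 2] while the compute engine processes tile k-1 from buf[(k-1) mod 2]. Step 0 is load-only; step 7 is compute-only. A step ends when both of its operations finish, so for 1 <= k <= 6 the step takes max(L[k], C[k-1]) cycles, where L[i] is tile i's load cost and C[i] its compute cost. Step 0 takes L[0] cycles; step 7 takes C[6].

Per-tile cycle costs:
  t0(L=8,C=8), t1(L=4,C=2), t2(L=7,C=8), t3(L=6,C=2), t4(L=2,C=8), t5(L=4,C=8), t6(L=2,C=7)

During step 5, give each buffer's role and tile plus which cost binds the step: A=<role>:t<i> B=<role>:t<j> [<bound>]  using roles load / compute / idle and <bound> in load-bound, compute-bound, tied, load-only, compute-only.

step 5: A=compute:t4 B=load:t5 [compute-bound]

  0. 8=8c; end=8; A:t0 B:-
  1. max(4,8)=8c; end=16; A:t0 B:t1
  2. max(7,2)=7c; end=23; A:t2 B:t1
  3. max(6,8)=8c; end=31; A:t2 B:t3
  4. max(2,2)=2c; end=33; A:t4 B:t3
  5. max(4,8)=8c; end=41; A:t4 B:t5
  6. max(2,8)=8c; end=49; A:t6 B:t5
  7. 7=7c; end=56; A:t6 B:t5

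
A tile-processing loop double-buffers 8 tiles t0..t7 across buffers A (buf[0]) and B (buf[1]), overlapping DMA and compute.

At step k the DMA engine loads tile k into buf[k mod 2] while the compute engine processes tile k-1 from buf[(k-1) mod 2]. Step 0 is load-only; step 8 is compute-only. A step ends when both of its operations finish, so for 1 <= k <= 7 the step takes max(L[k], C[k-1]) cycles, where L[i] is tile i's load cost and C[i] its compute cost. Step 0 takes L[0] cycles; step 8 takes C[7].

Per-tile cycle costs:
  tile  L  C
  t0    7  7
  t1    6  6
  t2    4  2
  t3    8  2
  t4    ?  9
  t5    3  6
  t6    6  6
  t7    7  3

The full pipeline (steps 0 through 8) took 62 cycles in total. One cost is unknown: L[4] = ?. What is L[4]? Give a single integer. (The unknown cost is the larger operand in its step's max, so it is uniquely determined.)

step 0 | dur = L[0]=7 = 7
step 1 | dur = max(L[1]=6, C[0]=7) = 7
step 2 | dur = max(L[2]=4, C[1]=6) = 6
step 3 | dur = max(L[3]=8, C[2]=2) = 8
step 4 | dur = max(L[4]=?, C[3]=2) = L[4]  (unknown; binding)
step 5 | dur = max(L[5]=3, C[4]=9) = 9
step 6 | dur = max(L[6]=6, C[5]=6) = 6
step 7 | dur = max(L[7]=7, C[6]=6) = 7
step 8 | dur = C[7]=3 = 3
sum of known step durations = 53
dur[4] = total - known = 62 - 53 = 9
L[4] is the binding max in step 4, so L[4] = dur[4] = 9

L[4] = 9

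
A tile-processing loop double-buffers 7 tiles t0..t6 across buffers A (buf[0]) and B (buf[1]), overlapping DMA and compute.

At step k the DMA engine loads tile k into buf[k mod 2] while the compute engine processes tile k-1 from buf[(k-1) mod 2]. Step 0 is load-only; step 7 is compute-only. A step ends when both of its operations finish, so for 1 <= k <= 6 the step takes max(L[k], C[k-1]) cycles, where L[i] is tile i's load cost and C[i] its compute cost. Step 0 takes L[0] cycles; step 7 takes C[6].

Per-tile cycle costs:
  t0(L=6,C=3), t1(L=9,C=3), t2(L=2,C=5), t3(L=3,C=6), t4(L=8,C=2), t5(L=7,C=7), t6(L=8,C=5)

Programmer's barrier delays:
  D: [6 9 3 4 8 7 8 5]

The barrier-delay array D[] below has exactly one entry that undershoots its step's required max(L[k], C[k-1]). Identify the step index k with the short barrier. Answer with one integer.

[0] required=L[0]=6=6 vs D=6 ok
[1] required=max(L[1]=9,C[0]=3)=9 vs D=9 ok
[2] required=max(L[2]=2,C[1]=3)=3 vs D=3 ok
[3] required=max(L[3]=3,C[2]=5)=5 vs D=4 SHORT
[4] required=max(L[4]=8,C[3]=6)=8 vs D=8 ok
[5] required=max(L[5]=7,C[4]=2)=7 vs D=7 ok
[6] required=max(L[6]=8,C[5]=7)=8 vs D=8 ok
[7] required=C[6]=5=5 vs D=5 ok

hazard at step 3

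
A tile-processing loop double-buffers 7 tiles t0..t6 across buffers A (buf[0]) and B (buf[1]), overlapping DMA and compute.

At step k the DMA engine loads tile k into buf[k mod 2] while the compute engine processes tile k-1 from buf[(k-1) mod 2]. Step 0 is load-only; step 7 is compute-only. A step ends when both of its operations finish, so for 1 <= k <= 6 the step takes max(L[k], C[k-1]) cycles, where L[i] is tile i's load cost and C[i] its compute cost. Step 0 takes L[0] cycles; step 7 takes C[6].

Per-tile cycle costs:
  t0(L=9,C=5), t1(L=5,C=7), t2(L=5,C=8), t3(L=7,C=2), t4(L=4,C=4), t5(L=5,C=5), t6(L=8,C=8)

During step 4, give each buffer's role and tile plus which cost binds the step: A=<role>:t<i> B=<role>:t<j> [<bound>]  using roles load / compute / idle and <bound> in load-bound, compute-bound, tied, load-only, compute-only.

step 4: A=load:t4 B=compute:t3 [load-bound]

k=0 load=t0/9c comp=- wait=9 total=9
k=1 load=t1/5c comp=t0/5c wait=5 total=14
k=2 load=t2/5c comp=t1/7c wait=7 total=21
k=3 load=t3/7c comp=t2/8c wait=8 total=29
k=4 load=t4/4c comp=t3/2c wait=4 total=33
k=5 load=t5/5c comp=t4/4c wait=5 total=38
k=6 load=t6/8c comp=t5/5c wait=8 total=46
k=7 load=- comp=t6/8c wait=8 total=54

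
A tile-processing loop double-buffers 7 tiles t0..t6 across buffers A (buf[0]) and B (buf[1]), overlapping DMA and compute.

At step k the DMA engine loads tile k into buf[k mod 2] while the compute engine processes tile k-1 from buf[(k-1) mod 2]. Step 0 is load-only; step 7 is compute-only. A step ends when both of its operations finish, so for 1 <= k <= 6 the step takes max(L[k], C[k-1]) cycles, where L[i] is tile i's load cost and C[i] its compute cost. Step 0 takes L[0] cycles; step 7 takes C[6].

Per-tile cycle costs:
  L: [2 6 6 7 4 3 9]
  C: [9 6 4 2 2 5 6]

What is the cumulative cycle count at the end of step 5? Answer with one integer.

end_cycle[5] = 31

step 0: L[0]=2 → dur=2, Σ=2 | A=load:t0 B=idle [load-only]
step 1: L[1]=6 C[0]=9 → dur=9, Σ=11 | A=compute:t0 B=load:t1 [compute-bound]
step 2: L[2]=6 C[1]=6 → dur=6, Σ=17 | A=load:t2 B=compute:t1 [tied]
step 3: L[3]=7 C[2]=4 → dur=7, Σ=24 | A=compute:t2 B=load:t3 [load-bound]
step 4: L[4]=4 C[3]=2 → dur=4, Σ=28 | A=load:t4 B=compute:t3 [load-bound]
step 5: L[5]=3 C[4]=2 → dur=3, Σ=31 | A=compute:t4 B=load:t5 [load-bound]
step 6: L[6]=9 C[5]=5 → dur=9, Σ=40 | A=load:t6 B=compute:t5 [load-bound]
step 7: C[6]=6 → dur=6, Σ=46 | A=compute:t6 B=idle [compute-only]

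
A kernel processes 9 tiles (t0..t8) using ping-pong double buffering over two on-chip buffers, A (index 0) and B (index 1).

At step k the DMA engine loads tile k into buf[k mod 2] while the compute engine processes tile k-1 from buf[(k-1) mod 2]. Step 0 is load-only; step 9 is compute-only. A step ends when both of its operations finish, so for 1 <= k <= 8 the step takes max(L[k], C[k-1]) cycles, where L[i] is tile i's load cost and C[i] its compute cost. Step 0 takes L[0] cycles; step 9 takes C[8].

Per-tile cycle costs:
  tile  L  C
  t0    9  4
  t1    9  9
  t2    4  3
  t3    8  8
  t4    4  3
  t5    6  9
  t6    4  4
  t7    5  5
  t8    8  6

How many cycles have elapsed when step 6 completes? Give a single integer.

end_cycle[6] = 58

k=0 load=t0/9c comp=- wait=9 total=9
k=1 load=t1/9c comp=t0/4c wait=9 total=18
k=2 load=t2/4c comp=t1/9c wait=9 total=27
k=3 load=t3/8c comp=t2/3c wait=8 total=35
k=4 load=t4/4c comp=t3/8c wait=8 total=43
k=5 load=t5/6c comp=t4/3c wait=6 total=49
k=6 load=t6/4c comp=t5/9c wait=9 total=58
k=7 load=t7/5c comp=t6/4c wait=5 total=63
k=8 load=t8/8c comp=t7/5c wait=8 total=71
k=9 load=- comp=t8/6c wait=6 total=77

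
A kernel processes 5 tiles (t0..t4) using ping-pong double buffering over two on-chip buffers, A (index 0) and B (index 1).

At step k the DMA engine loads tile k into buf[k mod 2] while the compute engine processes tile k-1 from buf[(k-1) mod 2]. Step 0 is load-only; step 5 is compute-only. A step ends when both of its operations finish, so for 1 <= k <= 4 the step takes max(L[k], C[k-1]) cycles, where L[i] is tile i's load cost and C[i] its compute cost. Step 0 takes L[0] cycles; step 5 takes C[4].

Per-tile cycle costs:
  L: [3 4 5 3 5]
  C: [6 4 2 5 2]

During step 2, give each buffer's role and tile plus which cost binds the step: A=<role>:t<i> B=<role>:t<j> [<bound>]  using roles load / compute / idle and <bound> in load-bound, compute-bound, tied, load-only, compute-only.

step 2: A=load:t2 B=compute:t1 [load-bound]

  0. 3=3c; end=3; A:t0 B:-
  1. max(4,6)=6c; end=9; A:t0 B:t1
  2. max(5,4)=5c; end=14; A:t2 B:t1
  3. max(3,2)=3c; end=17; A:t2 B:t3
  4. max(5,5)=5c; end=22; A:t4 B:t3
  5. 2=2c; end=24; A:t4 B:t3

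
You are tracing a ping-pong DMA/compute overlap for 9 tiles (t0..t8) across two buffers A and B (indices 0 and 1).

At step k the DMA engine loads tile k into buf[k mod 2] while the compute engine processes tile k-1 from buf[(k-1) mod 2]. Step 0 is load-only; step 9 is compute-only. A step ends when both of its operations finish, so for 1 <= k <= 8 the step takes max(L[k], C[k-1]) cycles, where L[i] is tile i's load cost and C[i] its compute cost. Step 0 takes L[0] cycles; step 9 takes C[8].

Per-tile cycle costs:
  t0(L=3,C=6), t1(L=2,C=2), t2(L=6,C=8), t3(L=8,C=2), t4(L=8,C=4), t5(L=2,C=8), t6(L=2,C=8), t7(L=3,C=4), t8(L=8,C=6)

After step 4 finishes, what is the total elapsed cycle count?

k=0 load=t0/3c comp=- wait=3 total=3
k=1 load=t1/2c comp=t0/6c wait=6 total=9
k=2 load=t2/6c comp=t1/2c wait=6 total=15
k=3 load=t3/8c comp=t2/8c wait=8 total=23
k=4 load=t4/8c comp=t3/2c wait=8 total=31
k=5 load=t5/2c comp=t4/4c wait=4 total=35
k=6 load=t6/2c comp=t5/8c wait=8 total=43
k=7 load=t7/3c comp=t6/8c wait=8 total=51
k=8 load=t8/8c comp=t7/4c wait=8 total=59
k=9 load=- comp=t8/6c wait=6 total=65

end_cycle[4] = 31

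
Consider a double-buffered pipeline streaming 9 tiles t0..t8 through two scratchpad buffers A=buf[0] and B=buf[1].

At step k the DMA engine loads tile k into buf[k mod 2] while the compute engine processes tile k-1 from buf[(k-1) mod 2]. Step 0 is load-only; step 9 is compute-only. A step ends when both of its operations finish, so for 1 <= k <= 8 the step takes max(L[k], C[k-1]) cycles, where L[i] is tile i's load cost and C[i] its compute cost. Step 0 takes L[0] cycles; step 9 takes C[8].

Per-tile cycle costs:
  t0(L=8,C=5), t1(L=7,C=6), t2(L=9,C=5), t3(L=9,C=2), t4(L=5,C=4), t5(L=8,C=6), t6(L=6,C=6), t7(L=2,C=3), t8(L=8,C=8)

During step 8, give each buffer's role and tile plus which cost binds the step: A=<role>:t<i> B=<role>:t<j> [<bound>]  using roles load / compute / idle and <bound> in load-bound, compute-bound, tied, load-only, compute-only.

step 8: A=load:t8 B=compute:t7 [load-bound]

k=0 load=t0/8c comp=- wait=8 total=8
k=1 load=t1/7c comp=t0/5c wait=7 total=15
k=2 load=t2/9c comp=t1/6c wait=9 total=24
k=3 load=t3/9c comp=t2/5c wait=9 total=33
k=4 load=t4/5c comp=t3/2c wait=5 total=38
k=5 load=t5/8c comp=t4/4c wait=8 total=46
k=6 load=t6/6c comp=t5/6c wait=6 total=52
k=7 load=t7/2c comp=t6/6c wait=6 total=58
k=8 load=t8/8c comp=t7/3c wait=8 total=66
k=9 load=- comp=t8/8c wait=8 total=74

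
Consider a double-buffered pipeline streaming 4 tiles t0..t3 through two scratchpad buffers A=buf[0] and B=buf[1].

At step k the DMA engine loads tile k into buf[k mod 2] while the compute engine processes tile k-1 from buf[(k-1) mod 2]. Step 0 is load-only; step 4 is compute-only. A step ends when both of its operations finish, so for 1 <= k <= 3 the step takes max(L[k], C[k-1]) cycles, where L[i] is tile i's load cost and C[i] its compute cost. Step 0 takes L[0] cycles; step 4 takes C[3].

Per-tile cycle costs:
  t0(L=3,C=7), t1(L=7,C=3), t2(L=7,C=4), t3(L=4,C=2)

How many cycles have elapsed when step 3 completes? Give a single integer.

end_cycle[3] = 21

step 0: L[0]=3 → dur=3, Σ=3 | A=load:t0 B=idle [load-only]
step 1: L[1]=7 C[0]=7 → dur=7, Σ=10 | A=compute:t0 B=load:t1 [tied]
step 2: L[2]=7 C[1]=3 → dur=7, Σ=17 | A=load:t2 B=compute:t1 [load-bound]
step 3: L[3]=4 C[2]=4 → dur=4, Σ=21 | A=compute:t2 B=load:t3 [tied]
step 4: C[3]=2 → dur=2, Σ=23 | A=idle B=compute:t3 [compute-only]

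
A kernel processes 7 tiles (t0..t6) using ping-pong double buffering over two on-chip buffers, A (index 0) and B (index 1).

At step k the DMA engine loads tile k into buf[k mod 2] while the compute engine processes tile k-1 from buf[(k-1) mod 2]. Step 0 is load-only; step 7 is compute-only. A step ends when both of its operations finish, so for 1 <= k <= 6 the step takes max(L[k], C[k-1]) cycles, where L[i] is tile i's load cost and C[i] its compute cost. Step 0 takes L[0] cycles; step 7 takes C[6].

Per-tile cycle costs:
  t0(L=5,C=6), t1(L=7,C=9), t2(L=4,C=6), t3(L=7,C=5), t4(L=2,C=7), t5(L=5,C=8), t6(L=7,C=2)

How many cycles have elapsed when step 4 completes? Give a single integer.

k=0 load=t0/5c comp=- wait=5 total=5
k=1 load=t1/7c comp=t0/6c wait=7 total=12
k=2 load=t2/4c comp=t1/9c wait=9 total=21
k=3 load=t3/7c comp=t2/6c wait=7 total=28
k=4 load=t4/2c comp=t3/5c wait=5 total=33
k=5 load=t5/5c comp=t4/7c wait=7 total=40
k=6 load=t6/7c comp=t5/8c wait=8 total=48
k=7 load=- comp=t6/2c wait=2 total=50

end_cycle[4] = 33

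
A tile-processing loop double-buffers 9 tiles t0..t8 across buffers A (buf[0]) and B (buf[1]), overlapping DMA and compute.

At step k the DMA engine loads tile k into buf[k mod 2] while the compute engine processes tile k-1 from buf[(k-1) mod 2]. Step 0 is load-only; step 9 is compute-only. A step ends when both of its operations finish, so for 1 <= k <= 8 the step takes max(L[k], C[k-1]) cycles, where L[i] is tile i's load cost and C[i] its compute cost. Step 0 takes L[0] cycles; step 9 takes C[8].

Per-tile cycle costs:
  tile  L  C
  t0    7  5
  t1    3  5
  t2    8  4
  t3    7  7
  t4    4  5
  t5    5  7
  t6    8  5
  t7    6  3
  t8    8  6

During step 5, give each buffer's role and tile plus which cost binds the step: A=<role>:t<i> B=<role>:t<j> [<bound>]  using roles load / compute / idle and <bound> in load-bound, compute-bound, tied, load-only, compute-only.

step 0: L[0]=7 → dur=7, Σ=7 | A=load:t0 B=idle [load-only]
step 1: L[1]=3 C[0]=5 → dur=5, Σ=12 | A=compute:t0 B=load:t1 [compute-bound]
step 2: L[2]=8 C[1]=5 → dur=8, Σ=20 | A=load:t2 B=compute:t1 [load-bound]
step 3: L[3]=7 C[2]=4 → dur=7, Σ=27 | A=compute:t2 B=load:t3 [load-bound]
step 4: L[4]=4 C[3]=7 → dur=7, Σ=34 | A=load:t4 B=compute:t3 [compute-bound]
step 5: L[5]=5 C[4]=5 → dur=5, Σ=39 | A=compute:t4 B=load:t5 [tied]
step 6: L[6]=8 C[5]=7 → dur=8, Σ=47 | A=load:t6 B=compute:t5 [load-bound]
step 7: L[7]=6 C[6]=5 → dur=6, Σ=53 | A=compute:t6 B=load:t7 [load-bound]
step 8: L[8]=8 C[7]=3 → dur=8, Σ=61 | A=load:t8 B=compute:t7 [load-bound]
step 9: C[8]=6 → dur=6, Σ=67 | A=compute:t8 B=idle [compute-only]

step 5: A=compute:t4 B=load:t5 [tied]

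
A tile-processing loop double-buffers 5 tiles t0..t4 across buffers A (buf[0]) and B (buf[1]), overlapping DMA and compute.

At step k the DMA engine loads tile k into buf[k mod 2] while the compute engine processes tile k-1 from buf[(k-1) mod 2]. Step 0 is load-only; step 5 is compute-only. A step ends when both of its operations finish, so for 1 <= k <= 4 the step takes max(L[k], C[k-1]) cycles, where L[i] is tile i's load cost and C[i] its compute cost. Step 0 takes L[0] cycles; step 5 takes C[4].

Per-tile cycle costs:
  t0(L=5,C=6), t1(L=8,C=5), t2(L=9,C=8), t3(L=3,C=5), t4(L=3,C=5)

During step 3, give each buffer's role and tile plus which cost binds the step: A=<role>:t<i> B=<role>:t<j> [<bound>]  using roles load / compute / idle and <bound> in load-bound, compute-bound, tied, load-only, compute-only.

[0] DMA t0→A (5c) ∥ CU idle ⇒ 5c, clock 5
[1] DMA t1→B (8c) ∥ CU A:t0 (6c) ⇒ 8c, clock 13
[2] DMA t2→A (9c) ∥ CU B:t1 (5c) ⇒ 9c, clock 22
[3] DMA t3→B (3c) ∥ CU A:t2 (8c) ⇒ 8c, clock 30
[4] DMA t4→A (3c) ∥ CU B:t3 (5c) ⇒ 5c, clock 35
[5] DMA idle ∥ CU A:t4 (5c) ⇒ 5c, clock 40

step 3: A=compute:t2 B=load:t3 [compute-bound]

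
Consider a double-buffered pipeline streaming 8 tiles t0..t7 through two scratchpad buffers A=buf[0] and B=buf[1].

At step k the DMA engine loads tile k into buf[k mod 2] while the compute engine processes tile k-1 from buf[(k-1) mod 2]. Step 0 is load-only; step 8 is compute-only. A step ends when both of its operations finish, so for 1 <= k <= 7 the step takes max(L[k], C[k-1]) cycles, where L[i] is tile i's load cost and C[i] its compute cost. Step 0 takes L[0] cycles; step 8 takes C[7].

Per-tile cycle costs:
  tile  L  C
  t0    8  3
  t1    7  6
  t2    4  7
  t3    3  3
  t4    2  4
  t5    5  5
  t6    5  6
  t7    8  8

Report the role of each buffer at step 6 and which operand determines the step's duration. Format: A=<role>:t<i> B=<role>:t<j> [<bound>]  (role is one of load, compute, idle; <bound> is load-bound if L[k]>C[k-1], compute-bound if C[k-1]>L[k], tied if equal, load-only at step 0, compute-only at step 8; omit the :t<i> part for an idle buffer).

[0] DMA t0→A (8c) ∥ CU idle ⇒ 8c, clock 8
[1] DMA t1→B (7c) ∥ CU A:t0 (3c) ⇒ 7c, clock 15
[2] DMA t2→A (4c) ∥ CU B:t1 (6c) ⇒ 6c, clock 21
[3] DMA t3→B (3c) ∥ CU A:t2 (7c) ⇒ 7c, clock 28
[4] DMA t4→A (2c) ∥ CU B:t3 (3c) ⇒ 3c, clock 31
[5] DMA t5→B (5c) ∥ CU A:t4 (4c) ⇒ 5c, clock 36
[6] DMA t6→A (5c) ∥ CU B:t5 (5c) ⇒ 5c, clock 41
[7] DMA t7→B (8c) ∥ CU A:t6 (6c) ⇒ 8c, clock 49
[8] DMA idle ∥ CU B:t7 (8c) ⇒ 8c, clock 57

step 6: A=load:t6 B=compute:t5 [tied]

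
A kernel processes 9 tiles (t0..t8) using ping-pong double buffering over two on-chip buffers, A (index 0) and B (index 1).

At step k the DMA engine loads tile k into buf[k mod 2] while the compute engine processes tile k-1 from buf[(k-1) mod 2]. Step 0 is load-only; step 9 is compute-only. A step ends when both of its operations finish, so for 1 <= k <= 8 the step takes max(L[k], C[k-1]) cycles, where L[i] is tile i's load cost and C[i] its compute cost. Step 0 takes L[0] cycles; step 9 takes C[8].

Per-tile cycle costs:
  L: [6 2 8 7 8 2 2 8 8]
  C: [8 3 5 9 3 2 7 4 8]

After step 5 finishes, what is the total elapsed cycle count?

step 0: L[0]=6 → dur=6, Σ=6 | A=load:t0 B=idle [load-only]
step 1: L[1]=2 C[0]=8 → dur=8, Σ=14 | A=compute:t0 B=load:t1 [compute-bound]
step 2: L[2]=8 C[1]=3 → dur=8, Σ=22 | A=load:t2 B=compute:t1 [load-bound]
step 3: L[3]=7 C[2]=5 → dur=7, Σ=29 | A=compute:t2 B=load:t3 [load-bound]
step 4: L[4]=8 C[3]=9 → dur=9, Σ=38 | A=load:t4 B=compute:t3 [compute-bound]
step 5: L[5]=2 C[4]=3 → dur=3, Σ=41 | A=compute:t4 B=load:t5 [compute-bound]
step 6: L[6]=2 C[5]=2 → dur=2, Σ=43 | A=load:t6 B=compute:t5 [tied]
step 7: L[7]=8 C[6]=7 → dur=8, Σ=51 | A=compute:t6 B=load:t7 [load-bound]
step 8: L[8]=8 C[7]=4 → dur=8, Σ=59 | A=load:t8 B=compute:t7 [load-bound]
step 9: C[8]=8 → dur=8, Σ=67 | A=compute:t8 B=idle [compute-only]

end_cycle[5] = 41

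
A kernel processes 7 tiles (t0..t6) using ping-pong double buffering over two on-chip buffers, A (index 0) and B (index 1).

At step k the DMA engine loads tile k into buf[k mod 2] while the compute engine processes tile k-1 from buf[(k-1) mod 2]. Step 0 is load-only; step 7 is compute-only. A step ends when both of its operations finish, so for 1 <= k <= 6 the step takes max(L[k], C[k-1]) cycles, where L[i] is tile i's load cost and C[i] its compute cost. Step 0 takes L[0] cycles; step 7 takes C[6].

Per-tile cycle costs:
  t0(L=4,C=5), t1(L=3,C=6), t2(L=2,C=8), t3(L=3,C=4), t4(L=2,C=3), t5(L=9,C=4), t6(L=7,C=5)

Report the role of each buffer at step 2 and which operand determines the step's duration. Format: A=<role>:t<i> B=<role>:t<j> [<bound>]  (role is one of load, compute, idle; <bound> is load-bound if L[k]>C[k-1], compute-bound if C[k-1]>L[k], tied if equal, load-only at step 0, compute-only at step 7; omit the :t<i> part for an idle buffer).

step 0: L[0]=4 → dur=4, Σ=4 | A=load:t0 B=idle [load-only]
step 1: L[1]=3 C[0]=5 → dur=5, Σ=9 | A=compute:t0 B=load:t1 [compute-bound]
step 2: L[2]=2 C[1]=6 → dur=6, Σ=15 | A=load:t2 B=compute:t1 [compute-bound]
step 3: L[3]=3 C[2]=8 → dur=8, Σ=23 | A=compute:t2 B=load:t3 [compute-bound]
step 4: L[4]=2 C[3]=4 → dur=4, Σ=27 | A=load:t4 B=compute:t3 [compute-bound]
step 5: L[5]=9 C[4]=3 → dur=9, Σ=36 | A=compute:t4 B=load:t5 [load-bound]
step 6: L[6]=7 C[5]=4 → dur=7, Σ=43 | A=load:t6 B=compute:t5 [load-bound]
step 7: C[6]=5 → dur=5, Σ=48 | A=compute:t6 B=idle [compute-only]

step 2: A=load:t2 B=compute:t1 [compute-bound]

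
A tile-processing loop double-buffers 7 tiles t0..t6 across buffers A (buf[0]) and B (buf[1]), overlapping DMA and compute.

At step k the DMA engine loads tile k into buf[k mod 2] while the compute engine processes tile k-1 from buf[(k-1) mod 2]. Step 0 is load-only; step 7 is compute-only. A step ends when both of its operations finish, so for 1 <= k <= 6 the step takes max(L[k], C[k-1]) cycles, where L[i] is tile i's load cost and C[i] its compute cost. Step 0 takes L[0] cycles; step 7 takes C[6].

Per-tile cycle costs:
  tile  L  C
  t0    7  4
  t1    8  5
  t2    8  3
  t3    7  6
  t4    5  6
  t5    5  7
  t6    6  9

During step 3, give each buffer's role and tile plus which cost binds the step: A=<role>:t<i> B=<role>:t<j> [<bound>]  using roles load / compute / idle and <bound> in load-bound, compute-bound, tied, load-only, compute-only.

step 3: A=compute:t2 B=load:t3 [load-bound]

step 0: L[0]=7 → dur=7, Σ=7 | A=load:t0 B=idle [load-only]
step 1: L[1]=8 C[0]=4 → dur=8, Σ=15 | A=compute:t0 B=load:t1 [load-bound]
step 2: L[2]=8 C[1]=5 → dur=8, Σ=23 | A=load:t2 B=compute:t1 [load-bound]
step 3: L[3]=7 C[2]=3 → dur=7, Σ=30 | A=compute:t2 B=load:t3 [load-bound]
step 4: L[4]=5 C[3]=6 → dur=6, Σ=36 | A=load:t4 B=compute:t3 [compute-bound]
step 5: L[5]=5 C[4]=6 → dur=6, Σ=42 | A=compute:t4 B=load:t5 [compute-bound]
step 6: L[6]=6 C[5]=7 → dur=7, Σ=49 | A=load:t6 B=compute:t5 [compute-bound]
step 7: C[6]=9 → dur=9, Σ=58 | A=compute:t6 B=idle [compute-only]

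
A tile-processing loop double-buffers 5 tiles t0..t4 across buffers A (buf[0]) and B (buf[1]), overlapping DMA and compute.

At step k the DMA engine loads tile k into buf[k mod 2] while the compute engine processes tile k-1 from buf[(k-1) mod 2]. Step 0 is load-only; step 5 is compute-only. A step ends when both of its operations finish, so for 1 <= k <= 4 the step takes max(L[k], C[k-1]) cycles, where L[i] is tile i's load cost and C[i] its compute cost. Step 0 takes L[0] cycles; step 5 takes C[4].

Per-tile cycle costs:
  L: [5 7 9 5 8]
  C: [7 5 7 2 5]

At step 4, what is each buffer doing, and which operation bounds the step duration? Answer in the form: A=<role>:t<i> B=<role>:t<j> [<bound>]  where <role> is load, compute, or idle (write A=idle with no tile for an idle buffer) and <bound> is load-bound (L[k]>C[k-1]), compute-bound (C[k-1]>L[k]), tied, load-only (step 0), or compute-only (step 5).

k=0 load=t0/5c comp=- wait=5 total=5
k=1 load=t1/7c comp=t0/7c wait=7 total=12
k=2 load=t2/9c comp=t1/5c wait=9 total=21
k=3 load=t3/5c comp=t2/7c wait=7 total=28
k=4 load=t4/8c comp=t3/2c wait=8 total=36
k=5 load=- comp=t4/5c wait=5 total=41

step 4: A=load:t4 B=compute:t3 [load-bound]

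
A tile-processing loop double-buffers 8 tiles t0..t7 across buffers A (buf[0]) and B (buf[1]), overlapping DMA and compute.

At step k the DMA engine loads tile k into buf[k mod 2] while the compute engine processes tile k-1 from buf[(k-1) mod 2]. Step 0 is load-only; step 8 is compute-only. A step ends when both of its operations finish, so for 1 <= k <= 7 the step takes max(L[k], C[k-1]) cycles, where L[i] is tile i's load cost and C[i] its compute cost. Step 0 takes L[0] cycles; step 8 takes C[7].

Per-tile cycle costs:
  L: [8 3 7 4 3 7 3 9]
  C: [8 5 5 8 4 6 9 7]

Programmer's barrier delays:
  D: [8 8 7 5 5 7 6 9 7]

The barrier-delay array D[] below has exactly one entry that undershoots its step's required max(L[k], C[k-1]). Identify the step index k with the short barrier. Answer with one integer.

[0] required=L[0]=8=8 vs D=8 ok
[1] required=max(L[1]=3,C[0]=8)=8 vs D=8 ok
[2] required=max(L[2]=7,C[1]=5)=7 vs D=7 ok
[3] required=max(L[3]=4,C[2]=5)=5 vs D=5 ok
[4] required=max(L[4]=3,C[3]=8)=8 vs D=5 SHORT
[5] required=max(L[5]=7,C[4]=4)=7 vs D=7 ok
[6] required=max(L[6]=3,C[5]=6)=6 vs D=6 ok
[7] required=max(L[7]=9,C[6]=9)=9 vs D=9 ok
[8] required=C[7]=7=7 vs D=7 ok

hazard at step 4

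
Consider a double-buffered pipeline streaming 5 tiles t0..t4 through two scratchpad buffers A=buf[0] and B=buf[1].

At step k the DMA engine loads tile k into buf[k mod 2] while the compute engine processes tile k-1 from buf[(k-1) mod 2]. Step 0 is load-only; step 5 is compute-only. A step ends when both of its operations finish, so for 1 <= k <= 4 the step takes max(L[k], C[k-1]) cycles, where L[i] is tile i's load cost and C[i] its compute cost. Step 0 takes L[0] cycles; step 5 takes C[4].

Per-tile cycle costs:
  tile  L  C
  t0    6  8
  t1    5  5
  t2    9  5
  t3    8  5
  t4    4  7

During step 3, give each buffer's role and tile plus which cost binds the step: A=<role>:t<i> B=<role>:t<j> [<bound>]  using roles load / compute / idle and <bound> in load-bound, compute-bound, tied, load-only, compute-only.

[0] DMA t0→A (6c) ∥ CU idle ⇒ 6c, clock 6
[1] DMA t1→B (5c) ∥ CU A:t0 (8c) ⇒ 8c, clock 14
[2] DMA t2→A (9c) ∥ CU B:t1 (5c) ⇒ 9c, clock 23
[3] DMA t3→B (8c) ∥ CU A:t2 (5c) ⇒ 8c, clock 31
[4] DMA t4→A (4c) ∥ CU B:t3 (5c) ⇒ 5c, clock 36
[5] DMA idle ∥ CU A:t4 (7c) ⇒ 7c, clock 43

step 3: A=compute:t2 B=load:t3 [load-bound]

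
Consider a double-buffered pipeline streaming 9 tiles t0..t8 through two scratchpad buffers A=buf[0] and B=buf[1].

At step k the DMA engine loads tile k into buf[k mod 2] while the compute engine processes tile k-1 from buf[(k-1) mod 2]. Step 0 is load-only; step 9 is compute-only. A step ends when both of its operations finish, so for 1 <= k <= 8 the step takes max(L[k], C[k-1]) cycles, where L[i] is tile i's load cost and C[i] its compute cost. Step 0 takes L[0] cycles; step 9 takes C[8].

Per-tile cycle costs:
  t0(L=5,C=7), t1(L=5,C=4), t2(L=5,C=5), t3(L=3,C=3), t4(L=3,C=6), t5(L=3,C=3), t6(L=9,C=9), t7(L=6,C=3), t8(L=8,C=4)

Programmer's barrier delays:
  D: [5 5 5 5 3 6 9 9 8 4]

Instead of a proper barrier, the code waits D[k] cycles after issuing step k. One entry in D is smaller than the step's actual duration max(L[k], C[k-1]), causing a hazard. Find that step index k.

hazard at step 1

step 0: need L[0]=5 = 5; D[0]=5 ok
step 1: need max(L[1]=5,C[0]=7) = 7; D[1]=5 SHORT
step 2: need max(L[2]=5,C[1]=4) = 5; D[2]=5 ok
step 3: need max(L[3]=3,C[2]=5) = 5; D[3]=5 ok
step 4: need max(L[4]=3,C[3]=3) = 3; D[4]=3 ok
step 5: need max(L[5]=3,C[4]=6) = 6; D[5]=6 ok
step 6: need max(L[6]=9,C[5]=3) = 9; D[6]=9 ok
step 7: need max(L[7]=6,C[6]=9) = 9; D[7]=9 ok
step 8: need max(L[8]=8,C[7]=3) = 8; D[8]=8 ok
step 9: need C[8]=4 = 4; D[9]=4 ok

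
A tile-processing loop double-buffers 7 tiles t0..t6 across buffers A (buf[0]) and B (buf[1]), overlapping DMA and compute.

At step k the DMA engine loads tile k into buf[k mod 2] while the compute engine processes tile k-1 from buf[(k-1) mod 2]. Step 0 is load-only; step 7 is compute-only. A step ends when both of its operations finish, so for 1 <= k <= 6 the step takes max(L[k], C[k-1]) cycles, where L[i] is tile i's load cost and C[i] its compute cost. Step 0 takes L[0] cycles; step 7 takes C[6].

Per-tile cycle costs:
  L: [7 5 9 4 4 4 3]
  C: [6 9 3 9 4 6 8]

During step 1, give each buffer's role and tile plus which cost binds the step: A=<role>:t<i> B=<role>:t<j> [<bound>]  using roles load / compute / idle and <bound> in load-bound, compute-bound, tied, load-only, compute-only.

step 0: L[0]=7 → dur=7, Σ=7 | A=load:t0 B=idle [load-only]
step 1: L[1]=5 C[0]=6 → dur=6, Σ=13 | A=compute:t0 B=load:t1 [compute-bound]
step 2: L[2]=9 C[1]=9 → dur=9, Σ=22 | A=load:t2 B=compute:t1 [tied]
step 3: L[3]=4 C[2]=3 → dur=4, Σ=26 | A=compute:t2 B=load:t3 [load-bound]
step 4: L[4]=4 C[3]=9 → dur=9, Σ=35 | A=load:t4 B=compute:t3 [compute-bound]
step 5: L[5]=4 C[4]=4 → dur=4, Σ=39 | A=compute:t4 B=load:t5 [tied]
step 6: L[6]=3 C[5]=6 → dur=6, Σ=45 | A=load:t6 B=compute:t5 [compute-bound]
step 7: C[6]=8 → dur=8, Σ=53 | A=compute:t6 B=idle [compute-only]

step 1: A=compute:t0 B=load:t1 [compute-bound]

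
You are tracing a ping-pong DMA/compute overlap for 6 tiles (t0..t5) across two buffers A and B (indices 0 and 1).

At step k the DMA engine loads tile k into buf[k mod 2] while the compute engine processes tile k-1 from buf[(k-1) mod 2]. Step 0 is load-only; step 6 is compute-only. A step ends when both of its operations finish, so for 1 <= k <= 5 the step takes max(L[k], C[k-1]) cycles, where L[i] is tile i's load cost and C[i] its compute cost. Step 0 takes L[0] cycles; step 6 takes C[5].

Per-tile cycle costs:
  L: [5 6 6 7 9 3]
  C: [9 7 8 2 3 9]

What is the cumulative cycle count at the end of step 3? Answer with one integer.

end_cycle[3] = 29

k=0 load=t0/5c comp=- wait=5 total=5
k=1 load=t1/6c comp=t0/9c wait=9 total=14
k=2 load=t2/6c comp=t1/7c wait=7 total=21
k=3 load=t3/7c comp=t2/8c wait=8 total=29
k=4 load=t4/9c comp=t3/2c wait=9 total=38
k=5 load=t5/3c comp=t4/3c wait=3 total=41
k=6 load=- comp=t5/9c wait=9 total=50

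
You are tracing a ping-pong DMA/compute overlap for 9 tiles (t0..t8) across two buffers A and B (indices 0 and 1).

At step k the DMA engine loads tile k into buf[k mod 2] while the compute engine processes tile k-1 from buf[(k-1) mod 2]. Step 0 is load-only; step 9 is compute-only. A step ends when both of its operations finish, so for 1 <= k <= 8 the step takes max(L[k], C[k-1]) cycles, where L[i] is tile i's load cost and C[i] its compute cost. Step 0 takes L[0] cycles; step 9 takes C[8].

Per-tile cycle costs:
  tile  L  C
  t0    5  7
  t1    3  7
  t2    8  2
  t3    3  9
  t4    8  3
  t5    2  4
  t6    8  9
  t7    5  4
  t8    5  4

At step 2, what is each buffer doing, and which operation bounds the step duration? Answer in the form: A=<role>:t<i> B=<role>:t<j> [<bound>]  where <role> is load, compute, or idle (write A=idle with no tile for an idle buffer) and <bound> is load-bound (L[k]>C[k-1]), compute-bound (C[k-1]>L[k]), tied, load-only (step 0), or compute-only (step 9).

step 2: A=load:t2 B=compute:t1 [load-bound]

k=0 load=t0/5c comp=- wait=5 total=5
k=1 load=t1/3c comp=t0/7c wait=7 total=12
k=2 load=t2/8c comp=t1/7c wait=8 total=20
k=3 load=t3/3c comp=t2/2c wait=3 total=23
k=4 load=t4/8c comp=t3/9c wait=9 total=32
k=5 load=t5/2c comp=t4/3c wait=3 total=35
k=6 load=t6/8c comp=t5/4c wait=8 total=43
k=7 load=t7/5c comp=t6/9c wait=9 total=52
k=8 load=t8/5c comp=t7/4c wait=5 total=57
k=9 load=- comp=t8/4c wait=4 total=61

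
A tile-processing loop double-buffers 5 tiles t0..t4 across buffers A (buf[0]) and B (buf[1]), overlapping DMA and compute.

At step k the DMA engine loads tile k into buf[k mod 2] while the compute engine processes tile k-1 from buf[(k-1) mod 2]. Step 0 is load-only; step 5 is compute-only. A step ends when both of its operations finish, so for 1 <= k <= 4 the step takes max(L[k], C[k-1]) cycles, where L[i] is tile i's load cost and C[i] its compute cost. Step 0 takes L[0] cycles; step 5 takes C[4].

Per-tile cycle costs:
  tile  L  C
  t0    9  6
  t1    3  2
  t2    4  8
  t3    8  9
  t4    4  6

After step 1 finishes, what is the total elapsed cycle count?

step 0: L[0]=9 → dur=9, Σ=9 | A=load:t0 B=idle [load-only]
step 1: L[1]=3 C[0]=6 → dur=6, Σ=15 | A=compute:t0 B=load:t1 [compute-bound]
step 2: L[2]=4 C[1]=2 → dur=4, Σ=19 | A=load:t2 B=compute:t1 [load-bound]
step 3: L[3]=8 C[2]=8 → dur=8, Σ=27 | A=compute:t2 B=load:t3 [tied]
step 4: L[4]=4 C[3]=9 → dur=9, Σ=36 | A=load:t4 B=compute:t3 [compute-bound]
step 5: C[4]=6 → dur=6, Σ=42 | A=compute:t4 B=idle [compute-only]

end_cycle[1] = 15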